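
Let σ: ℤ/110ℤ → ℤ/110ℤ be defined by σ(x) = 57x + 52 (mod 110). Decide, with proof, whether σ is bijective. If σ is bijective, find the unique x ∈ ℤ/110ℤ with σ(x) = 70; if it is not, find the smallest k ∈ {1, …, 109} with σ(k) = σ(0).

If σ(x_1) = σ(x_2), then 57x_1 ≡ 57x_2 (mod 110). Because gcd(57, 110) = 1, we may cancel 57 to get x_1 ≡ x_2 (mod 110).
We now compute 57⁻¹ mod 110 explicitly. Euclid's algorithm: 110 = 1·57 + 53, 57 = 1·53 + 4, 53 = 13·4 + 1; back-substituting gives 1 = 83·57 − 43·110, so 57⁻¹ ≡ 83 (mod 110).
For any y ∈ ℤ/110ℤ, x = 83(y − 52) mod 110 satisfies σ(x) = 57·83(y − 52) + 52 ≡ y (since 57·83 ≡ 1 mod 110). So every y has a preimage.
So σ is bijective.
Since σ is bijective, we compute σ⁻¹(70): solve 57x + 52 ≡ 70 (mod 110), i.e. 57x ≡ 18 (mod 110).
Multiplying by 57⁻¹ = 83 gives x ≡ 83·18 = 1494 = 13·110 + 64 ≡ 64 (mod 110).
Check: σ(64) = 57·64 + 52 = 3700 = 33·110 + 70 ≡ 70 (mod 110).

64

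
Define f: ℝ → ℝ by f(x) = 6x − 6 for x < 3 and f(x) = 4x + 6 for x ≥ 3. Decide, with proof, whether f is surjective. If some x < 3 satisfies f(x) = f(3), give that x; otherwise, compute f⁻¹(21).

Both pieces are strictly increasing (slopes 6 and 4), so each is injective on its own interval.
The left piece maps (−∞, 3) onto (−∞, 12); the right piece maps [3, ∞) onto [18, ∞).
The union (−∞, 12) ∪ [18, ∞) omits the interval between 12 and 18; in particular 12 has no preimage. So f is not surjective.
Because the two images are disjoint, no x < 3 has f(x) = f(3), so we compute f⁻¹(21): 21 lies in [18, ∞), so solve 4x + 6 = 21: x = (21 − 6)/4 = 15/4.

15/4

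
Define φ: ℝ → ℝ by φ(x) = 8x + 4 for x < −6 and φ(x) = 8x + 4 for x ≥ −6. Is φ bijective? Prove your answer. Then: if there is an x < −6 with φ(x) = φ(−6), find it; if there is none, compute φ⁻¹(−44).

-6

Both pieces are strictly increasing (slopes 8 and 8), so each is injective on its own interval.
The left piece maps (−∞, −6) onto (−∞, −44); the right piece maps [−6, ∞) onto [−44, ∞).
Since −44 = −44, the images partition ℝ: φ is injective and surjective, hence bijective.
Because the two images are disjoint, no x < −6 has φ(x) = φ(−6), so we compute φ⁻¹(−44): −44 lies in [−44, ∞), so solve 8x + 4 = −44: x = (−44 − 4)/8 = −6.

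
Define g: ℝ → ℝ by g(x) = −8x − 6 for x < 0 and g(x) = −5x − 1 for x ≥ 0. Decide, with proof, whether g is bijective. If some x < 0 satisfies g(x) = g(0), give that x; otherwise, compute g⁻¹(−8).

-5/8

Both pieces are strictly decreasing (slopes −8 and −5), so each is injective on its own interval.
The left piece maps (−∞, 0) onto (−6, ∞); the right piece maps [0, ∞) onto (−∞, −1].
These images overlap. In particular g(0) = −1 (right piece), and solving −8x − 6 = −1 on the left piece gives x = −5/8 < 0.
So g(−5/8) = g(0) with −5/8 ≠ 0, and g is not injective, hence not bijective. This x = −5/8 is the requested value below 0.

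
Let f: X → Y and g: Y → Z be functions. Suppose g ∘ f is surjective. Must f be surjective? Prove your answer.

No. Take X = {0, 1}, Y = {0, 1, 2, 3, 4}, Z = {0}, f(a) = 0 for every a ∈ X, and g(b) = 0 for every b ∈ Y.
Then g ∘ f is surjective onto {0}, but 4 ∈ Y has no preimage under f, so f is not surjective.

not surjective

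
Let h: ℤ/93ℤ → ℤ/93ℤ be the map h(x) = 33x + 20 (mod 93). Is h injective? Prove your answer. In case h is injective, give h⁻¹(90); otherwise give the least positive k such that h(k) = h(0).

31

We have gcd(33, 93) = 3 > 1. Taking a = 0 and b = 31: h(0) = 20 and h(31) = 33·31 + 20 = 1043 ≡ 20 (mod 93).
So h(0) = h(31) while 0 ≠ 31, so h is not injective.
Since h is not injective, we find the least positive k with h(k) = h(0): this means 33k ≡ 0 (mod 93), i.e. 93 ∣ 33k. Since gcd(33, 93) = 3, dividing through by 3 this holds exactly when 31 ∣ 11k, and as gcd(11, 31) = 1, exactly when 31 ∣ k.
The smallest positive such k is 31.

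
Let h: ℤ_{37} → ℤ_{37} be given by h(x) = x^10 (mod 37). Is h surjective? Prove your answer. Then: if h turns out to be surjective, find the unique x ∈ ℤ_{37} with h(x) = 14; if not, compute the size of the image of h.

19

h(18): Repeated squaring mod 37: 18^1 ≡ 18, 18^2 ≡ 18² = 324 ≡ 28, 18^4 ≡ 28² = 784 ≡ 7, 18^8 ≡ 7² = 49 ≡ 12. Since 10 = 8 + 2, 18^10 ≡ 12·28: 12·28 = 336 ≡ 3. So 18^10 ≡ 3 (mod 37).
h(19): Repeated squaring mod 37: 19^1 ≡ 19, 19^2 ≡ 19² = 361 ≡ 28, 19^4 ≡ 28² = 784 ≡ 7, 19^8 ≡ 7² = 49 ≡ 12. Since 10 = 8 + 2, 19^10 ≡ 12·28: 12·28 = 336 ≡ 3. So 19^10 ≡ 3 (mod 37).
So h(18) = h(19) = 3 while 18 ≠ 19, thus h is not injective.
A non-injective map from the 37-element set ℤ_{37} to itself takes at most 36 distinct values, so it cannot be surjective. Therefore h is not surjective.
Since h is not surjective, we determine |image(h)|. Computing x^10 mod 37 for each x (by repeated squaring, reducing mod 37 at every step), the values h(0), h(1), …, h(36) are: 0, 1, 25, 34, 33, 30, 36, 7, 11, 9, 10, 26, 12, 4, 27, 21, 16, 28, 3, 3, 28, 16, 21, 27, 4, 12, 26, 10, 9, 11, 7, 36, 30, 33, 34, 25, 1.
The distinct values are {0, 1, 3, 4, 7, 9, 10, 11, 12, 16, 21, 25, 26, 27, 28, 30, 33, 34, 36}; there are 19 of them.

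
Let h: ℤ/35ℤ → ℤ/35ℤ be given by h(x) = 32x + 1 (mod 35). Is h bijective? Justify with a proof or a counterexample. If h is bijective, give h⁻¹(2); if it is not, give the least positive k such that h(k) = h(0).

By definition, h is injective if h(s) = h(t) implies s = t.
If h(s) = h(t), then 32s ≡ 32t (mod 35). Because gcd(32, 35) = 1, we may cancel 32 to get s ≡ t (mod 35).
We now compute 32⁻¹ mod 35 explicitly. Euclid's algorithm: 35 = 1·32 + 3, 32 = 10·3 + 2, 3 = 1·2 + 1; back-substituting gives 1 = 23·32 − 21·35, so 32⁻¹ ≡ 23 (mod 35).
For any y ∈ ℤ/35ℤ, x = 23(y − 1) mod 35 satisfies h(x) = 32·23(y − 1) + 1 ≡ y (since 32·23 ≡ 1 mod 35). So every y has a preimage.
So h is bijective.
Since h is bijective, we compute h⁻¹(2): solve 32x + 1 ≡ 2 (mod 35), i.e. 32x ≡ 1 (mod 35).
Multiplying by 32⁻¹ = 23 gives x ≡ 23·1 = 23 ≡ 23 (mod 35).
Check: h(23) = 32·23 + 1 = 737 = 21·35 + 2 ≡ 2 (mod 35).

23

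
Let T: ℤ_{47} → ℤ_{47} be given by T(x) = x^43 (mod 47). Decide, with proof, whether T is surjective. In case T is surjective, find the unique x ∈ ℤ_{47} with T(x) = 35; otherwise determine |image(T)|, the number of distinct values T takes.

Since 47 is prime, the nonzero elements of ℤ_{47} form a cyclic group of order 46.
As gcd(43, 46) = 1, raising to the 43rd power is a bijection on this group: if a^43 ≡ b^43 then (ab^{−1})^43 = 1, and the only element of order dividing gcd(43, 46) = 1 is 1, so a = b.
With T(0) = 0 this makes T injective on all of ℤ_{47}, hence bijective (finite equal-size domain and codomain). In particular T is surjective.
Since T is surjective, we find the preimage of 35. The inverse of x ↦ x^43 on (ℤ_{47})^× is x ↦ x^15, because 43·15 = 645 = 14·46 + 1 ≡ 1 (mod 46) and x^{46} = 1 for x ≠ 0 (Fermat). So T⁻¹(35) = 35^15 mod 47.
Repeated squaring mod 47: 35^1 ≡ 35, 35^2 ≡ 35² = 1225 ≡ 3, 35^4 ≡ 3² = 9, 35^8 ≡ 9² = 81 ≡ 34. Since 15 = 8 + 4 + 2 + 1, 35^15 ≡ 34·9·3·35: 34·9 = 306 ≡ 24, then 24·3 = 72 ≡ 25, then 25·35 = 875 ≡ 29. So 35^15 ≡ 29 (mod 47).
Hence T⁻¹(35) = 29.

29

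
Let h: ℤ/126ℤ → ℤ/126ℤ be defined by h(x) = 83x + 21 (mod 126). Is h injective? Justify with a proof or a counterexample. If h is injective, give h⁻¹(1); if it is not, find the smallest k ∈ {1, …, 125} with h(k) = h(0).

62

Recall that h is injective when h(s) = h(t) forces s = t.
If h(s) = h(t), then 83s ≡ 83t (mod 126). Because gcd(83, 126) = 1, we may cancel 83 to get s ≡ t (mod 126).
So h is injective.
We now compute 83⁻¹ mod 126 explicitly. Euclid's algorithm: 126 = 1·83 + 43, 83 = 1·43 + 40, 43 = 1·40 + 3, 40 = 13·3 + 1; back-substituting gives 1 = 41·83 − 27·126, so 83⁻¹ ≡ 41 (mod 126).
Since h is injective, we find h⁻¹(1): we need 83x ≡ 1 − 21 ≡ 106 (mod 126). Using 83⁻¹ = 41: x ≡ 41·106 = 4346 = 34·126 + 62, so x = 62.
Check: h(62) = 83·62 + 21 = 5167 = 41·126 + 1 ≡ 1 (mod 126).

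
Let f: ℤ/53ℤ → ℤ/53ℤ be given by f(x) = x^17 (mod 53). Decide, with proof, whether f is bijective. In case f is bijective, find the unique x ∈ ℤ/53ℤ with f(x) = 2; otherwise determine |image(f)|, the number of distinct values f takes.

20

Since 53 is prime, the nonzero elements of ℤ/53ℤ form a cyclic group of order 52.
As gcd(17, 52) = 1, raising to the 17th power is a bijection on this group: if u^17 ≡ v^17 then (uv^{−1})^17 = 1, and the only element of order dividing gcd(17, 52) = 1 is 1, so u = v.
With f(0) = 0 this makes f injective on all of ℤ/53ℤ, hence bijective (finite equal-size domain and codomain). In particular f is bijective.
Since f is bijective, we find the preimage of 2. The inverse of x ↦ x^17 on (ℤ/53ℤ)^× is x ↦ x^49, because 17·49 = 833 = 16·52 + 1 ≡ 1 (mod 52) and x^{52} = 1 for x ≠ 0 (Fermat). So f⁻¹(2) = 2^49 mod 53.
Repeated squaring mod 53: 2^1 ≡ 2, 2^2 ≡ 2² = 4, 2^4 ≡ 4² = 16, 2^8 ≡ 16² = 256 ≡ 44, 2^16 ≡ 44² = 1936 ≡ 28, 2^32 ≡ 28² = 784 ≡ 42. Since 49 = 32 + 16 + 1, 2^49 ≡ 42·28·2: 42·28 = 1176 ≡ 10, then 10·2 = 20. So 2^49 ≡ 20 (mod 53).
Hence f⁻¹(2) = 20.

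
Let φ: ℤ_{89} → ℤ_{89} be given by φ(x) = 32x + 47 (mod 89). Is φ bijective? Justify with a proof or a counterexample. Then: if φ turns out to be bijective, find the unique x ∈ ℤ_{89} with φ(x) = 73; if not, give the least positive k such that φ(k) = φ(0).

62

Recall that φ is injective if φ(x_1) = φ(x_2) implies x_1 = x_2.
If φ(x_1) = φ(x_2), then 32x_1 ≡ 32x_2 (mod 89). Because gcd(32, 89) = 1, we may cancel 32 to get x_1 ≡ x_2 (mod 89).
We now compute 32⁻¹ mod 89 explicitly. Euclid's algorithm: 89 = 2·32 + 25, 32 = 1·25 + 7, 25 = 3·7 + 4, 7 = 1·4 + 3, 4 = 1·3 + 1; back-substituting gives 1 = 64·32 − 23·89, so 32⁻¹ ≡ 64 (mod 89).
For any y ∈ ℤ_{89}, x = 64(y − 47) mod 89 satisfies φ(x) = 32·64(y − 47) + 47 ≡ y (since 32·64 ≡ 1 mod 89). So every y has a preimage.
Therefore φ is bijective.
Since φ is bijective, we find φ⁻¹(73): we need 32x ≡ 73 − 47 ≡ 26 (mod 89). Using 32⁻¹ = 64: x ≡ 64·26 = 1664 = 18·89 + 62, so x = 62.
Check: φ(62) = 32·62 + 47 = 2031 = 22·89 + 73 ≡ 73 (mod 89).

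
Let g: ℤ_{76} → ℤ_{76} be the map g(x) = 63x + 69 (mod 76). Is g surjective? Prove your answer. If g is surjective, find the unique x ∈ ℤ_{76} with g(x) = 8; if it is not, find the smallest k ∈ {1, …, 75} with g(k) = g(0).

69

Since gcd(63, 76) = 1, 63 is invertible modulo 76. Euclid's algorithm: 76 = 1·63 + 13, 63 = 4·13 + 11, 13 = 1·11 + 2, 11 = 5·2 + 1; back-substituting gives 1 = 35·63 − 29·76, so 63⁻¹ ≡ 35 (mod 76).
For any y ∈ ℤ_{76}, x = 35(y − 69) mod 76 satisfies g(x) = 63·35(y − 69) + 69 ≡ y (since 63·35 ≡ 1 mod 76). So every y has a preimage.
Therefore g is surjective.
Since g is surjective, we find g⁻¹(8): we need 63x ≡ 8 − 69 ≡ 15 (mod 76). Using 63⁻¹ = 35: x ≡ 35·15 = 525 = 6·76 + 69, so x = 69.
Check: g(69) = 63·69 + 69 = 4416 = 58·76 + 8 ≡ 8 (mod 76).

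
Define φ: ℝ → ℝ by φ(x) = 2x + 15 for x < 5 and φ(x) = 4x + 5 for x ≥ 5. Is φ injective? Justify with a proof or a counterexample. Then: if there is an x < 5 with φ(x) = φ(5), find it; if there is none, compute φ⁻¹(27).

Both pieces are strictly increasing (slopes 2 and 4), so each is injective on its own interval.
The left piece maps (−∞, 5) onto (−∞, 25); the right piece maps [5, ∞) onto [25, ∞).
These images are disjoint, so no value is attained by both pieces. So φ is injective.
Because the two images are disjoint, no x < 5 has φ(x) = φ(5), so we compute φ⁻¹(27): 27 lies in [25, ∞), so solve 4x + 5 = 27: x = (27 − 5)/4 = 11/2.

11/2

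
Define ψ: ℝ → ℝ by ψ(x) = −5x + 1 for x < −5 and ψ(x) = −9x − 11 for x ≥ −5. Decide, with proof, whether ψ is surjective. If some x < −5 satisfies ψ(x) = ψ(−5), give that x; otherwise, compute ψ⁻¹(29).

-33/5

Both pieces are strictly decreasing (slopes −5 and −9), so each is injective on its own interval.
The left piece maps (−∞, −5) onto (26, ∞); the right piece maps [−5, ∞) onto (−∞, 34].
The union (26, ∞) ∪ (−∞, 34] covers ℝ, so ψ is surjective.
For the follow-up: the images overlap, so an x < −5 with ψ(x) = ψ(−5) exists. ψ(−5) = 34; solving −5x + 1 = 34 for x < −5 gives x = (34 − 1)/(−5) = −33/5.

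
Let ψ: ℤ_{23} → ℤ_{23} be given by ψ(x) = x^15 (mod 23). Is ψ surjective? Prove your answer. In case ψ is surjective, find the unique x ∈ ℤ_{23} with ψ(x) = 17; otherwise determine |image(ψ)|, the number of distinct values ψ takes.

14

Since 23 is prime, the nonzero elements of ℤ_{23} form a cyclic group of order 22.
As gcd(15, 22) = 1, raising to the 15th power is a bijection on this group: if s^15 ≡ t^15 then (st^{−1})^15 = 1, and the only element of order dividing gcd(15, 22) = 1 is 1, so s = t.
With ψ(0) = 0 this makes ψ injective on all of ℤ_{23}, hence bijective (finite equal-size domain and codomain). In particular ψ is surjective.
Since ψ is surjective, we find the preimage of 17. The inverse of x ↦ x^15 on (ℤ_{23})^× is x ↦ x^3, because 15·3 = 45 = 2·22 + 1 ≡ 1 (mod 22) and x^{22} = 1 for x ≠ 0 (Fermat). So ψ⁻¹(17) = 17^3 mod 23.
Repeated squaring mod 23: 17^1 ≡ 17, 17^2 ≡ 17² = 289 ≡ 13. Since 3 = 2 + 1, 17^3 ≡ 13·17: 13·17 = 221 ≡ 14. So 17^3 ≡ 14 (mod 23).
Hence ψ⁻¹(17) = 14.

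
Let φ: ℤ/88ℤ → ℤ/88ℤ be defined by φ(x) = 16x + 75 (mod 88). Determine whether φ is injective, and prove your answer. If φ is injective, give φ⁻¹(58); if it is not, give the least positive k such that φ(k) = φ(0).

By definition, injectivity means: for all x_1, x_2 in the domain, φ(x_1) = φ(x_2) implies x_1 = x_2.
We have gcd(16, 88) = 8 > 1. Taking x_1 = 0 and x_2 = 11: φ(0) = 75 and φ(11) = 16·11 + 75 = 251 ≡ 75 (mod 88).
So φ(0) = φ(11) while 0 ≠ 11, therefore φ is not injective.
Since φ is not injective, we find the least positive k with φ(k) = φ(0): this means 16k ≡ 0 (mod 88), i.e. 88 ∣ 16k. Since gcd(16, 88) = 8, dividing through by 8 this holds exactly when 11 ∣ 2k, and as gcd(2, 11) = 1, exactly when 11 ∣ k.
The smallest positive such k is 11.

11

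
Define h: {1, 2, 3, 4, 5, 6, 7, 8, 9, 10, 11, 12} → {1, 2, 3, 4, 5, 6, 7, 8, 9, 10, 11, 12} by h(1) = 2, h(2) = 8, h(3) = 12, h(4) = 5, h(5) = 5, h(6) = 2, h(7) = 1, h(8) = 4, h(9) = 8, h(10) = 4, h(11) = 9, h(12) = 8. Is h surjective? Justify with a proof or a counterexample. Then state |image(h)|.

No element maps to 3, so h is not surjective.
The image of h is {1, 2, 4, 5, 8, 9, 12}, which has 7 elements.

7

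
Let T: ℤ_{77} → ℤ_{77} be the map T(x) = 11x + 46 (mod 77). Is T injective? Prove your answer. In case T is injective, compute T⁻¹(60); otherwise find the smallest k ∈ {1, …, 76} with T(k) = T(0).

We have gcd(11, 77) = 11 > 1. Taking s = 0 and t = 7: T(0) = 46 and T(7) = 11·7 + 46 = 123 ≡ 46 (mod 77).
So T(0) = T(7) while 0 ≠ 7, therefore T is not injective.
Since T is not injective, we find the least positive k with T(k) = T(0): this means 11k ≡ 0 (mod 77), i.e. 77 ∣ 11k. Since gcd(11, 77) = 11, dividing through by 11 this holds exactly when 7 ∣ k.
The smallest positive such k is 7.

7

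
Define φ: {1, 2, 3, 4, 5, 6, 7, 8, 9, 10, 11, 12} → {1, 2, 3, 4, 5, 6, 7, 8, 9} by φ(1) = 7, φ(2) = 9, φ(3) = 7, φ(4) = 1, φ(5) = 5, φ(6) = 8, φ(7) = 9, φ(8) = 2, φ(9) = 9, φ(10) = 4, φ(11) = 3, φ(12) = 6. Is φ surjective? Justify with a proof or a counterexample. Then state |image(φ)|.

Every element of the codomain has a preimage: 1 = φ(4), 2 = φ(8), 3 = φ(11), 4 = φ(10), 5 = φ(5), 6 = φ(12), 7 = φ(1), 8 = φ(6), 9 = φ(2).
Therefore φ is surjective.
The image of φ is {1, 2, 3, 4, 5, 6, 7, 8, 9}, which has 9 elements.

9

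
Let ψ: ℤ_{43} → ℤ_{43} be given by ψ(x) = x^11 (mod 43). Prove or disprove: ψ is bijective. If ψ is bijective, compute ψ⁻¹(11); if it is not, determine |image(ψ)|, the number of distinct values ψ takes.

35

Since 43 is prime, the nonzero elements of ℤ_{43} form a cyclic group of order 42.
As gcd(11, 42) = 1, raising to the 11th power is a bijection on this group: if x_1^11 ≡ x_2^11 then (x_1x_2^{−1})^11 = 1, and the only element of order dividing gcd(11, 42) = 1 is 1, so x_1 = x_2.
With ψ(0) = 0 this makes ψ injective on all of ℤ_{43}, hence bijective (finite equal-size domain and codomain). In particular ψ is bijective.
Since ψ is bijective, we find the preimage of 11. The inverse of x ↦ x^11 on (ℤ_{43})^× is x ↦ x^23, because 11·23 = 253 = 6·42 + 1 ≡ 1 (mod 42) and x^{42} = 1 for x ≠ 0 (Fermat). So ψ⁻¹(11) = 11^23 mod 43.
Repeated squaring mod 43: 11^1 ≡ 11, 11^2 ≡ 11² = 121 ≡ 35, 11^4 ≡ 35² = 1225 ≡ 21, 11^8 ≡ 21² = 441 ≡ 11, 11^16 ≡ 11² = 121 ≡ 35. Since 23 = 16 + 4 + 2 + 1, 11^23 ≡ 35·21·35·11: 35·21 = 735 ≡ 4, then 4·35 = 140 ≡ 11, then 11·11 = 121 ≡ 35. So 11^23 ≡ 35 (mod 43).
Hence ψ⁻¹(11) = 35.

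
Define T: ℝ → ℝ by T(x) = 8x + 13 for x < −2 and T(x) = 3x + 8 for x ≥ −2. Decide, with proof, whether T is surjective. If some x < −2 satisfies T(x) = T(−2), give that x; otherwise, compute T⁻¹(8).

Both pieces are strictly increasing (slopes 8 and 3), so each is injective on its own interval.
The left piece maps (−∞, −2) onto (−∞, −3); the right piece maps [−2, ∞) onto [2, ∞).
The union (−∞, −3) ∪ [2, ∞) omits the interval between −3 and 2; in particular −3 has no preimage. So T is not surjective.
Because the two images are disjoint, no x < −2 has T(x) = T(−2), so we compute T⁻¹(8): 8 lies in [2, ∞), so solve 3x + 8 = 8: x = (8 − 8)/3 = 0.

0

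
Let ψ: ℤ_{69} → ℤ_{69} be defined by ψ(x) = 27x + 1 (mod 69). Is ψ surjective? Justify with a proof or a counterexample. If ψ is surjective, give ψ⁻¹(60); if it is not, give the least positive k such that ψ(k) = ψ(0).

Recall that ψ is surjective if every y in the codomain equals ψ(x) for some x in the domain.
Since gcd(27, 69) = 3, we have 27x ≡ 0 (mod 3) for all x, so ψ(x) ≡ 1 (mod 3).
But 0 ≢ 1 (mod 3), so 0 ∈ ℤ_{69} has no preimage. Thus ψ is not surjective.
Since ψ is not surjective, we find the least positive k with ψ(k) = ψ(0): this means 27k ≡ 0 (mod 69), i.e. 69 ∣ 27k. Since gcd(27, 69) = 3, dividing through by 3 this holds exactly when 23 ∣ 9k, and as gcd(9, 23) = 1, exactly when 23 ∣ k.
The smallest positive such k is 23.

23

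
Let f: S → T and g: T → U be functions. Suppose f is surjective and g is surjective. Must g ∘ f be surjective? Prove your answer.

surjective

Let c ∈ U. Since g is surjective, there is b ∈ T with g(b) = c. Since f is surjective, there is a ∈ S with f(a) = b.
Then (g ∘ f)(a) = g(b) = c. Therefore g ∘ f is surjective.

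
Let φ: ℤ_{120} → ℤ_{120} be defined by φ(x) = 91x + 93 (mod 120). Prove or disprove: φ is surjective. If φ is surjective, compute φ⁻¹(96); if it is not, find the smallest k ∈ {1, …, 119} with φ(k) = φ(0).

By definition, surjectivity means every element of the codomain has a preimage under φ.
Since gcd(91, 120) = 1, 91 is invertible modulo 120. Euclid's algorithm: 120 = 1·91 + 29, 91 = 3·29 + 4, 29 = 7·4 + 1; back-substituting gives 1 = 91·91 − 69·120, so 91⁻¹ ≡ 91 (mod 120).
For any y ∈ ℤ_{120}, x = 91(y − 93) mod 120 satisfies φ(x) = 91·91(y − 93) + 93 ≡ y (since 91·91 ≡ 1 mod 120). So every y has a preimage.
Hence φ is surjective.
Since φ is surjective, we compute φ⁻¹(96): solve 91x + 93 ≡ 96 (mod 120), i.e. 91x ≡ 3 (mod 120).
Multiplying by 91⁻¹ = 91 gives x ≡ 91·3 = 273 = 2·120 + 33 ≡ 33 (mod 120).
Check: φ(33) = 91·33 + 93 = 3096 = 25·120 + 96 ≡ 96 (mod 120).

33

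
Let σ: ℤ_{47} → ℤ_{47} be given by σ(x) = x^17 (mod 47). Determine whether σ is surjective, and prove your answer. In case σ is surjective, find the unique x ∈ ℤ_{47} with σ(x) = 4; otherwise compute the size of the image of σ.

9

Since 47 is prime, the nonzero elements of ℤ_{47} form a cyclic group of order 46.
As gcd(17, 46) = 1, raising to the 17th power is a bijection on this group: if s^17 ≡ t^17 then (st^{−1})^17 = 1, and the only element of order dividing gcd(17, 46) = 1 is 1, so s = t.
With σ(0) = 0 this makes σ injective on all of ℤ_{47}, hence bijective (finite equal-size domain and codomain). In particular σ is surjective.
Since σ is surjective, we find the preimage of 4. The inverse of x ↦ x^17 on (ℤ_{47})^× is x ↦ x^19, because 17·19 = 323 = 7·46 + 1 ≡ 1 (mod 46) and x^{46} = 1 for x ≠ 0 (Fermat). So σ⁻¹(4) = 4^19 mod 47.
Repeated squaring mod 47: 4^1 ≡ 4, 4^2 ≡ 4² = 16, 4^4 ≡ 16² = 256 ≡ 21, 4^8 ≡ 21² = 441 ≡ 18, 4^16 ≡ 18² = 324 ≡ 42. Since 19 = 16 + 2 + 1, 4^19 ≡ 42·16·4: 42·16 = 672 ≡ 14, then 14·4 = 56 ≡ 9. So 4^19 ≡ 9 (mod 47).
Hence σ⁻¹(4) = 9.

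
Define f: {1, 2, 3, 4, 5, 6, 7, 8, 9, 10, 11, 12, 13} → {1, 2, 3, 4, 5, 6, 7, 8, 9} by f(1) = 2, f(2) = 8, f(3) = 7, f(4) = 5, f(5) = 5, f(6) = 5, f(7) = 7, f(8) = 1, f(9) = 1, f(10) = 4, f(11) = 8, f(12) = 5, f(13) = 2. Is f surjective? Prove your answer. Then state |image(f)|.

No element maps to 3, so f is not surjective.
The image of f is {1, 2, 4, 5, 7, 8}, which has 6 elements.

6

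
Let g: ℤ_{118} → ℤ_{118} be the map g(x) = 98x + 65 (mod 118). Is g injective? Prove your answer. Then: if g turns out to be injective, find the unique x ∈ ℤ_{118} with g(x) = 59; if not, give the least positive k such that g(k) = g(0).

We have gcd(98, 118) = 2 > 1. Taking a = 0 and b = 59: g(0) = 65 and g(59) = 98·59 + 65 = 5847 ≡ 65 (mod 118).
So g(0) = g(59) while 0 ≠ 59, hence g is not injective.
Since g is not injective, we find the least positive k with g(k) = g(0): this means 98k ≡ 0 (mod 118), i.e. 118 ∣ 98k. Since gcd(98, 118) = 2, dividing through by 2 this holds exactly when 59 ∣ 49k, and as gcd(49, 59) = 1, exactly when 59 ∣ k.
The smallest positive such k is 59.

59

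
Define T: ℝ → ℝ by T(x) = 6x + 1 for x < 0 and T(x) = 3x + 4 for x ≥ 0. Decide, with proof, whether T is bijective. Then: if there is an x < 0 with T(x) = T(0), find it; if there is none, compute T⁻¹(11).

7/3

Both pieces are strictly increasing (slopes 6 and 3), so each is injective on its own interval.
The left piece maps (−∞, 0) onto (−∞, 1); the right piece maps [0, ∞) onto [4, ∞).
The images leave a gap (1 has no preimage), so T is not surjective, hence not bijective.
Because the two images are disjoint, no x < 0 has T(x) = T(0), so we compute T⁻¹(11): 11 lies in [4, ∞), so solve 3x + 4 = 11: x = (11 − 4)/3 = 7/3.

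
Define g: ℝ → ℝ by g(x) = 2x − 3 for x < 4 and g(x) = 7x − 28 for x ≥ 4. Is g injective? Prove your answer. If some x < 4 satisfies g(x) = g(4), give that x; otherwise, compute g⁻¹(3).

3/2

Both pieces are strictly increasing (slopes 2 and 7), so each is injective on its own interval.
The left piece maps (−∞, 4) onto (−∞, 5); the right piece maps [4, ∞) onto [0, ∞).
These images overlap. In particular g(4) = 0 (right piece), and solving 2x − 3 = 0 on the left piece gives x = 3/2 < 4.
So g(3/2) = g(4) with 3/2 ≠ 4, and g is not injective. This x = 3/2 is the requested value below 4.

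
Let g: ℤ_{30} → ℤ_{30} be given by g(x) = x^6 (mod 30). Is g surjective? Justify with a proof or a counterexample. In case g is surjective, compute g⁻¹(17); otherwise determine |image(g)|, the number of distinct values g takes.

12

g(2): Repeated squaring mod 30: 2^1 ≡ 2, 2^2 ≡ 2² = 4, 2^4 ≡ 4² = 16. Since 6 = 4 + 2, 2^6 ≡ 16·4: 16·4 = 64 ≡ 4. So 2^6 ≡ 4 (mod 30).
g(8): Repeated squaring mod 30: 8^1 ≡ 8, 8^2 ≡ 8² = 64 ≡ 4, 8^4 ≡ 4² = 16. Since 6 = 4 + 2, 8^6 ≡ 16·4: 16·4 = 64 ≡ 4. So 8^6 ≡ 4 (mod 30).
So g(2) = g(8) = 4 while 2 ≠ 8, so g is not injective.
A non-injective map from the 30-element set ℤ_{30} to itself takes at most 29 distinct values, so it cannot be surjective. So g is not surjective.
Since g is not surjective, we determine |image(g)|. Computing x^6 mod 30 for each x (by repeated squaring, reducing mod 30 at every step), the values g(0), g(1), …, g(29) are: 0, 1, 4, 9, 16, 25, 6, 19, 4, 21, 10, 1, 24, 19, 16, 15, 16, 19, 24, 1, 10, 21, 4, 19, 6, 25, 16, 9, 4, 1.
The distinct values are {0, 1, 4, 6, 9, 10, 15, 16, 19, 21, 24, 25}; there are 12 of them.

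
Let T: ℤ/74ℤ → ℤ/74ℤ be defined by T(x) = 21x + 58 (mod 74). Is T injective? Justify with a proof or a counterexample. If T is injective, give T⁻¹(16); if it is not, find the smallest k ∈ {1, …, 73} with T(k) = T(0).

If T(s) = T(t), then 21s ≡ 21t (mod 74). Because gcd(21, 74) = 1, we may cancel 21 to get s ≡ t (mod 74).
Thus T is injective.
We now compute 21⁻¹ mod 74 explicitly. Euclid's algorithm: 74 = 3·21 + 11, 21 = 1·11 + 10, 11 = 1·10 + 1; back-substituting gives 1 = 67·21 − 19·74, so 21⁻¹ ≡ 67 (mod 74).
Since T is injective, we find T⁻¹(16): we need 21x ≡ 16 − 58 ≡ 32 (mod 74). Using 21⁻¹ = 67: x ≡ 67·32 = 2144 = 28·74 + 72, so x = 72.
Check: T(72) = 21·72 + 58 = 1570 = 21·74 + 16 ≡ 16 (mod 74).

72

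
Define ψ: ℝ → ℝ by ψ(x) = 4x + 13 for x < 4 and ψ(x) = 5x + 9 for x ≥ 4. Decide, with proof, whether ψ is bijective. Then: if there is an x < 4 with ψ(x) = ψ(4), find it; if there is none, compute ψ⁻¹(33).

24/5

Both pieces are strictly increasing (slopes 4 and 5), so each is injective on its own interval.
The left piece maps (−∞, 4) onto (−∞, 29); the right piece maps [4, ∞) onto [29, ∞).
Since 29 = 29, the images partition ℝ: ψ is injective and surjective, hence bijective.
Because the two images are disjoint, no x < 4 has ψ(x) = ψ(4), so we compute ψ⁻¹(33): 33 lies in [29, ∞), so solve 5x + 9 = 33: x = (33 − 9)/5 = 24/5.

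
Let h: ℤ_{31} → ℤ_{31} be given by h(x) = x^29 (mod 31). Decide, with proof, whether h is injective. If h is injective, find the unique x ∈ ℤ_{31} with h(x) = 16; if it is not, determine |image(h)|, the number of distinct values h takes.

Since 31 is prime, the nonzero elements of ℤ_{31} form a cyclic group of order 30.
As gcd(29, 30) = 1, raising to the 29th power is a bijection on this group: if a^29 ≡ b^29 then (ab^{−1})^29 = 1, and the only element of order dividing gcd(29, 30) = 1 is 1, so a = b.
With h(0) = 0 this makes h injective on all of ℤ_{31}, hence bijective (finite equal-size domain and codomain). In particular h is injective.
Since h is injective, we find the preimage of 16. The inverse of x ↦ x^29 on (ℤ_{31})^× is x ↦ x^29, because 29·29 = 841 = 28·30 + 1 ≡ 1 (mod 30) and x^{30} = 1 for x ≠ 0 (Fermat). So h⁻¹(16) = 16^29 mod 31.
Repeated squaring mod 31: 16^1 ≡ 16, 16^2 ≡ 16² = 256 ≡ 8, 16^4 ≡ 8² = 64 ≡ 2, 16^8 ≡ 2² = 4, 16^16 ≡ 4² = 16. Since 29 = 16 + 8 + 4 + 1, 16^29 ≡ 16·4·2·16: 16·4 = 64 ≡ 2, then 2·2 = 4, then 4·16 = 64 ≡ 2. So 16^29 ≡ 2 (mod 31).
Hence h⁻¹(16) = 2.

2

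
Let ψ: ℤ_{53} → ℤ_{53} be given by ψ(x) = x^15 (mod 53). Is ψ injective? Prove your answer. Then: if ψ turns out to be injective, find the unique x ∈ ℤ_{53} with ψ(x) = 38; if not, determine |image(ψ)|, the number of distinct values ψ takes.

Since 53 is prime, the nonzero elements of ℤ_{53} form a cyclic group of order 52.
As gcd(15, 52) = 1, raising to the 15th power is a bijection on this group: if u^15 ≡ v^15 then (uv^{−1})^15 = 1, and the only element of order dividing gcd(15, 52) = 1 is 1, so u = v.
With ψ(0) = 0 this makes ψ injective on all of ℤ_{53}, hence bijective (finite equal-size domain and codomain). In particular ψ is injective.
Since ψ is injective, we find the preimage of 38. The inverse of x ↦ x^15 on (ℤ_{53})^× is x ↦ x^7, because 15·7 = 105 = 2·52 + 1 ≡ 1 (mod 52) and x^{52} = 1 for x ≠ 0 (Fermat). So ψ⁻¹(38) = 38^7 mod 53.
Repeated squaring mod 53: 38^1 ≡ 38, 38^2 ≡ 38² = 1444 ≡ 13, 38^4 ≡ 13² = 169 ≡ 10. Since 7 = 4 + 2 + 1, 38^7 ≡ 10·13·38: 10·13 = 130 ≡ 24, then 24·38 = 912 ≡ 11. So 38^7 ≡ 11 (mod 53).
Hence ψ⁻¹(38) = 11.

11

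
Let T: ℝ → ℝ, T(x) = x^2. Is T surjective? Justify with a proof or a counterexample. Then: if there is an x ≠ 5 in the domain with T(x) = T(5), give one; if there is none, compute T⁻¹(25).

Since 2 is even, x^2 ≥ 0 for all x ∈ ℝ, so −1 ∈ ℝ has no preimage. Thus T is not surjective.
For the follow-up, such an x exists: taking x = −5 ∈ ℝ gives T(−5) = 25 = T(5) with −5 ≠ 5.

-5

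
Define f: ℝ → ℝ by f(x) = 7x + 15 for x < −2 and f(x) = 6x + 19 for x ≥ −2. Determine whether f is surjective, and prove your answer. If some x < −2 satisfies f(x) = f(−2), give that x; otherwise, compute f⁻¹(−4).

Both pieces are strictly increasing (slopes 7 and 6), so each is injective on its own interval.
The left piece maps (−∞, −2) onto (−∞, 1); the right piece maps [−2, ∞) onto [7, ∞).
The union (−∞, 1) ∪ [7, ∞) omits the interval between 1 and 7; in particular 1 has no preimage. So f is not surjective.
Because the two images are disjoint, no x < −2 has f(x) = f(−2), so we compute f⁻¹(−4): −4 lies in (−∞, 1), so solve 7x + 15 = −4: x = (−4 − 15)/7 = −19/7.

-19/7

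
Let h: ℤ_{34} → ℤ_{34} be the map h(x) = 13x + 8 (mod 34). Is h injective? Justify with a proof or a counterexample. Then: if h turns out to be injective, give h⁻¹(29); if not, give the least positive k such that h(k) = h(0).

33

Recall: h is injective if h(s) = h(t) implies s = t.
If h(s) = h(t), then 13s ≡ 13t (mod 34). Because gcd(13, 34) = 1, we may cancel 13 to get s ≡ t (mod 34).
So h is injective.
We now compute 13⁻¹ mod 34 explicitly. Euclid's algorithm: 34 = 2·13 + 8, 13 = 1·8 + 5, 8 = 1·5 + 3, 5 = 1·3 + 2, 3 = 1·2 + 1; back-substituting gives 1 = 21·13 − 8·34, so 13⁻¹ ≡ 21 (mod 34).
Since h is injective, we compute h⁻¹(29): solve 13x + 8 ≡ 29 (mod 34), i.e. 13x ≡ 21 (mod 34).
Multiplying by 13⁻¹ = 21 gives x ≡ 21·21 = 441 = 12·34 + 33 ≡ 33 (mod 34).
Check: h(33) = 13·33 + 8 = 437 = 12·34 + 29 ≡ 29 (mod 34).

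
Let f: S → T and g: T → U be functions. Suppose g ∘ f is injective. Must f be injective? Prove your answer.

Suppose f(s) = f(t). Applying g: (g ∘ f)(s) = (g ∘ f)(t). Since g ∘ f is injective, s = t. Therefore f is injective.

injective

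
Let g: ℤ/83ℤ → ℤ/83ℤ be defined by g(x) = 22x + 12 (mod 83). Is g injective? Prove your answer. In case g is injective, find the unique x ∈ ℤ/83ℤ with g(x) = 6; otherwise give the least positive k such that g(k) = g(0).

45

If g(x_1) = g(x_2), then 22x_1 ≡ 22x_2 (mod 83). Because gcd(22, 83) = 1, we may cancel 22 to get x_1 ≡ x_2 (mod 83).
So g is injective.
We now compute 22⁻¹ mod 83 explicitly. Euclid's algorithm: 83 = 3·22 + 17, 22 = 1·17 + 5, 17 = 3·5 + 2, 5 = 2·2 + 1; back-substituting gives 1 = 34·22 − 9·83, so 22⁻¹ ≡ 34 (mod 83).
Since g is injective, we compute g⁻¹(6): solve 22x + 12 ≡ 6 (mod 83), i.e. 22x ≡ 77 (mod 83).
Multiplying by 22⁻¹ = 34 gives x ≡ 34·77 = 2618 = 31·83 + 45 ≡ 45 (mod 83).
Check: g(45) = 22·45 + 12 = 1002 = 12·83 + 6 ≡ 6 (mod 83).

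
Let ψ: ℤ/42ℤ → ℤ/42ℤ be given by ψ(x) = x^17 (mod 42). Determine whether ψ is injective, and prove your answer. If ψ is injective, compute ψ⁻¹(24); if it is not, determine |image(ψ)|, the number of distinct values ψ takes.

Computing x^17 mod 42 for each x (by repeated squaring, reducing mod 42 at every step), the values ψ(0), ψ(1), …, ψ(41) are: 0, 1, 32, 33, 16, 17, 6, 7, 8, 39, 40, 23, 24, 13, 14, 15, 4, 5, 30, 31, 20, 21, 22, 11, 12, 37, 38, 27, 28, 29, 18, 19, 2, 3, 34, 35, 36, 25, 26, 9, 10, 41.
Every element of ℤ/42ℤ appears exactly once in this list, so ψ is a bijection, and in particular injective.
Since ψ is injective, we read off the preimage of 24 from the same table: ψ(12) = 24, so ψ⁻¹(24) = 12.

12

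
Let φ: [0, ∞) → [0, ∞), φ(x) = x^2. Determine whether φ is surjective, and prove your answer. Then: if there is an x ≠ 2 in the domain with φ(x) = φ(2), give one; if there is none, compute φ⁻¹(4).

For any y ∈ [0, ∞), x = y^{1/2} ∈ [0, ∞) gives φ(x) = y, so φ is surjective.
Since x ↦ x^2 is strictly increasing on [0, ∞), it is injective there, so no x ≠ 2 in the domain has φ(x) = φ(2). We therefore compute φ⁻¹(4) = 4^{1/2} = 2 (indeed 2^2 = 4).

2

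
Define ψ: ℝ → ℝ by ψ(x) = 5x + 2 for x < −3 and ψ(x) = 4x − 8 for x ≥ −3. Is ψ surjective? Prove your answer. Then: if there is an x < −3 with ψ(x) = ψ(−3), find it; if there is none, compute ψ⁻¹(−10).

Both pieces are strictly increasing (slopes 5 and 4), so each is injective on its own interval.
The left piece maps (−∞, −3) onto (−∞, −13); the right piece maps [−3, ∞) onto [−20, ∞).
The union (−∞, −13) ∪ [−20, ∞) covers ℝ, so ψ is surjective.
For the follow-up: the images overlap, so an x < −3 with ψ(x) = ψ(−3) exists. ψ(−3) = −20; solving 5x + 2 = −20 for x < −3 gives x = (−20 − 2)/5 = −22/5.

-22/5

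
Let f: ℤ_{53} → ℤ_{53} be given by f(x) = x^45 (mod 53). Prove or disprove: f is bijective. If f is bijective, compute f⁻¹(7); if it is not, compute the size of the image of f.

Since 53 is prime, the nonzero elements of ℤ_{53} form a cyclic group of order 52.
As gcd(45, 52) = 1, raising to the 45th power is a bijection on this group: if s^45 ≡ t^45 then (st^{−1})^45 = 1, and the only element of order dividing gcd(45, 52) = 1 is 1, so s = t.
With f(0) = 0 this makes f injective on all of ℤ_{53}, hence bijective (finite equal-size domain and codomain). In particular f is bijective.
Since f is bijective, we find the preimage of 7. The inverse of x ↦ x^45 on (ℤ_{53})^× is x ↦ x^37, because 45·37 = 1665 = 32·52 + 1 ≡ 1 (mod 52) and x^{52} = 1 for x ≠ 0 (Fermat). So f⁻¹(7) = 7^37 mod 53.
Repeated squaring mod 53: 7^1 ≡ 7, 7^2 ≡ 7² = 49, 7^4 ≡ 49² = 2401 ≡ 16, 7^8 ≡ 16² = 256 ≡ 44, 7^16 ≡ 44² = 1936 ≡ 28, 7^32 ≡ 28² = 784 ≡ 42. Since 37 = 32 + 4 + 1, 7^37 ≡ 42·16·7: 42·16 = 672 ≡ 36, then 36·7 = 252 ≡ 40. So 7^37 ≡ 40 (mod 53).
Hence f⁻¹(7) = 40.

40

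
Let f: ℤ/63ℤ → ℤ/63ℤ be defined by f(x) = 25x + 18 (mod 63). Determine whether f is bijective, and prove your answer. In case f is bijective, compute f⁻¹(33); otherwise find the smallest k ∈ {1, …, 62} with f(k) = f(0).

51

Recall: f is injective when f(x_1) = f(x_2) forces x_1 = x_2.
If f(x_1) = f(x_2), then 25x_1 ≡ 25x_2 (mod 63). Because gcd(25, 63) = 1, we may cancel 25 to get x_1 ≡ x_2 (mod 63).
We now compute 25⁻¹ mod 63 explicitly. Euclid's algorithm: 63 = 2·25 + 13, 25 = 1·13 + 12, 13 = 1·12 + 1; back-substituting gives 1 = 58·25 − 23·63, so 25⁻¹ ≡ 58 (mod 63).
For any y ∈ ℤ/63ℤ, x = 58(y − 18) mod 63 satisfies f(x) = 25·58(y − 18) + 18 ≡ y (since 25·58 ≡ 1 mod 63). So every y has a preimage.
So f is bijective.
Since f is bijective, we compute f⁻¹(33): solve 25x + 18 ≡ 33 (mod 63), i.e. 25x ≡ 15 (mod 63).
Multiplying by 25⁻¹ = 58 gives x ≡ 58·15 = 870 = 13·63 + 51 ≡ 51 (mod 63).
Check: f(51) = 25·51 + 18 = 1293 = 20·63 + 33 ≡ 33 (mod 63).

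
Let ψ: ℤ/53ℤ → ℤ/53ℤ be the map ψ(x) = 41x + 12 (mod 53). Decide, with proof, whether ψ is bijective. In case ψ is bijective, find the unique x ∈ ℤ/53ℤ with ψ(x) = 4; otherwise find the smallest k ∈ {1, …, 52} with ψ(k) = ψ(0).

Recall: injectivity means: for all x_1, x_2 in the domain, ψ(x_1) = ψ(x_2) implies x_1 = x_2.
If ψ(x_1) = ψ(x_2), then 41x_1 ≡ 41x_2 (mod 53). Because gcd(41, 53) = 1, we may cancel 41 to get x_1 ≡ x_2 (mod 53).
We now compute 41⁻¹ mod 53 explicitly. Euclid's algorithm: 53 = 1·41 + 12, 41 = 3·12 + 5, 12 = 2·5 + 2, 5 = 2·2 + 1; back-substituting gives 1 = 22·41 − 17·53, so 41⁻¹ ≡ 22 (mod 53).
For any y ∈ ℤ/53ℤ, x = 22(y − 12) mod 53 satisfies ψ(x) = 41·22(y − 12) + 12 ≡ y (since 41·22 ≡ 1 mod 53). So every y has a preimage.
So ψ is bijective.
Since ψ is bijective, we find ψ⁻¹(4): we need 41x ≡ 4 − 12 ≡ 45 (mod 53). Using 41⁻¹ = 22: x ≡ 22·45 = 990 = 18·53 + 36, so x = 36.
Check: ψ(36) = 41·36 + 12 = 1488 = 28·53 + 4 ≡ 4 (mod 53).

36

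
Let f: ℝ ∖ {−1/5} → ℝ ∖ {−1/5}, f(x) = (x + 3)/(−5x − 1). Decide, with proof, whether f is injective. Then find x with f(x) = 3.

-3/8

Suppose f(u) = f(v). Cross-multiplying: (u + 3)(−5v − 1) = (v + 3)(−5u − 1).
Expanding both sides and cancelling the symmetric terms leaves 14·(u − v) = 0. Since 14 ≠ 0, u = v. Therefore f is injective.
Solving f(x) = 3: cross-multiplying gives x + 3 = 3(−5x − 1), which rearranges to 16x = −6, so x = −3/8.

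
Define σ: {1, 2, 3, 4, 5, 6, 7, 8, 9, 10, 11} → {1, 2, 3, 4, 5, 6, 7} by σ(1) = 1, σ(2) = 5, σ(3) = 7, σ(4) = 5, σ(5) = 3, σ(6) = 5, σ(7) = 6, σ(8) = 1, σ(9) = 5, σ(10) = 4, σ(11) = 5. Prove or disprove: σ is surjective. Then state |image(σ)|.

No element maps to 2, so σ is not surjective.
The image of σ is {1, 3, 4, 5, 6, 7}, which has 6 elements.

6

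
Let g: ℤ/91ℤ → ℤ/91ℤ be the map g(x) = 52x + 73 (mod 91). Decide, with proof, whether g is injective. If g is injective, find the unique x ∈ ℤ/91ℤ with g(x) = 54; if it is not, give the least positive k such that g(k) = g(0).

By definition, g is injective if g(a) = g(b) implies a = b.
We have gcd(52, 91) = 13 > 1. Taking a = 0 and b = 7: g(0) = 73 and g(7) = 52·7 + 73 = 437 ≡ 73 (mod 91).
So g(0) = g(7) while 0 ≠ 7, thus g is not injective.
Since g is not injective, we find the least positive k with g(k) = g(0): this means 52k ≡ 0 (mod 91), i.e. 91 ∣ 52k. Since gcd(52, 91) = 13, dividing through by 13 this holds exactly when 7 ∣ 4k, and as gcd(4, 7) = 1, exactly when 7 ∣ k.
The smallest positive such k is 7.

7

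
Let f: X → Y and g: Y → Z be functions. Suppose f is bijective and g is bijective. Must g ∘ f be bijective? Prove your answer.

bijective

Injectivity: if g(f(s)) = g(f(t)) then f(s) = f(t) (g injective) so s = t (f injective).
Surjectivity: for c ∈ Z pick b with g(b) = c, then a with f(a) = b; then (g ∘ f)(a) = c.
Therefore g ∘ f is bijective.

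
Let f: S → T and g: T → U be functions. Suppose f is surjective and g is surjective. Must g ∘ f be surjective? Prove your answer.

Let c ∈ U. Since g is surjective, there is b ∈ T with g(b) = c. Since f is surjective, there is a ∈ S with f(a) = b.
Then (g ∘ f)(a) = g(b) = c. Thus g ∘ f is surjective.

surjective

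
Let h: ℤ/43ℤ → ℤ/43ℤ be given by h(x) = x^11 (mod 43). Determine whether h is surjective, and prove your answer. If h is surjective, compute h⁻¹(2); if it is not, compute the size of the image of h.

Since 43 is prime, the nonzero elements of ℤ/43ℤ form a cyclic group of order 42.
As gcd(11, 42) = 1, raising to the 11th power is a bijection on this group: if u^11 ≡ v^11 then (uv^{−1})^11 = 1, and the only element of order dividing gcd(11, 42) = 1 is 1, so u = v.
With h(0) = 0 this makes h injective on all of ℤ/43ℤ, hence bijective (finite equal-size domain and codomain). In particular h is surjective.
Since h is surjective, we find the preimage of 2. The inverse of x ↦ x^11 on (ℤ/43ℤ)^× is x ↦ x^23, because 11·23 = 253 = 6·42 + 1 ≡ 1 (mod 42) and x^{42} = 1 for x ≠ 0 (Fermat). So h⁻¹(2) = 2^23 mod 43.
Repeated squaring mod 43: 2^1 ≡ 2, 2^2 ≡ 2² = 4, 2^4 ≡ 4² = 16, 2^8 ≡ 16² = 256 ≡ 41, 2^16 ≡ 41² = 1681 ≡ 4. Since 23 = 16 + 4 + 2 + 1, 2^23 ≡ 4·16·4·2: 4·16 = 64 ≡ 21, then 21·4 = 84 ≡ 41, then 41·2 = 82 ≡ 39. So 2^23 ≡ 39 (mod 43).
Hence h⁻¹(2) = 39.

39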